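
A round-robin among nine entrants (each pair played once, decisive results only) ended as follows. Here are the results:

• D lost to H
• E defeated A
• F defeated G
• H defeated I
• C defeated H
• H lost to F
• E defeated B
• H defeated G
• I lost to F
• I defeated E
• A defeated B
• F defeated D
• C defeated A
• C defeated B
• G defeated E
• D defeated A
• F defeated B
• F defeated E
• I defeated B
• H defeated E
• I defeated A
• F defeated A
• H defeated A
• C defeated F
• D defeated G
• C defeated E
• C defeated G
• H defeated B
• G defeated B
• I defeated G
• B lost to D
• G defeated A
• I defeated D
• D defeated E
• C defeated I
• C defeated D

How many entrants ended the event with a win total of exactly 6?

1

Win totals: A 1, B 0, C 8, D 4, E 2, F 7, G 3, H 6, I 5.
Exactly 6: H — 1 entrant.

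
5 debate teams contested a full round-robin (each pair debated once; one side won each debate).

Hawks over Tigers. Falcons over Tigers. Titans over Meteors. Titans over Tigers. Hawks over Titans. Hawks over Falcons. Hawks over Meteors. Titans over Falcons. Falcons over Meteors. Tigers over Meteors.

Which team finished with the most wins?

Win totals: Falcons 2, Hawks 4, Titans 3, Meteors 0, Tigers 1.
Hawks leads with 4 wins (next highest: 3).

Hawks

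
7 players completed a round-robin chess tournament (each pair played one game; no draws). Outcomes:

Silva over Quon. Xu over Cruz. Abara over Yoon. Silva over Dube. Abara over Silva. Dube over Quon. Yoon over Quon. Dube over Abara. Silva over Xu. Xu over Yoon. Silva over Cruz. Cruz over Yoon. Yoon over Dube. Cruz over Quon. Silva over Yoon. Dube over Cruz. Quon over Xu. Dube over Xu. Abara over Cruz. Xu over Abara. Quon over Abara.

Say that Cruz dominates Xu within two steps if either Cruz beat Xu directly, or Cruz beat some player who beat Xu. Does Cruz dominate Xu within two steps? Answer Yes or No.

Yes

Cruz did not beat Xu directly.
Cruz beat Quon, Yoon. Of those, Quon beat Xu.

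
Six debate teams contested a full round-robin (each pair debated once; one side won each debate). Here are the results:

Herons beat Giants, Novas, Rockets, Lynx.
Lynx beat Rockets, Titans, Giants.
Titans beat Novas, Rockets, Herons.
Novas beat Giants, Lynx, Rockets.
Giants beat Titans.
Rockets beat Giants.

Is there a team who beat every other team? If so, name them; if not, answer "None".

None

Highest win total is Herons with 4 (out of 5 possible).
Herons lost to Titans, so no team went undefeated.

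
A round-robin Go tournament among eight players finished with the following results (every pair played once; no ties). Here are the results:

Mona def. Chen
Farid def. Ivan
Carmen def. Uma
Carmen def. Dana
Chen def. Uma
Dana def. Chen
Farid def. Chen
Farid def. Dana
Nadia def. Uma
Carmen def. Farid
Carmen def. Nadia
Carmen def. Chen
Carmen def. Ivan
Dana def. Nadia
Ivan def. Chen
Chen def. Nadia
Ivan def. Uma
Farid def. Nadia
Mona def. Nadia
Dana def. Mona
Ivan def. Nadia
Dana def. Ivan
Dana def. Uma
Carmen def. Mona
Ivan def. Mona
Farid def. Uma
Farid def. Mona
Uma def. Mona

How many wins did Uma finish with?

1

Uma's results: beat Mona; lost to Nadia, Dana, Carmen, Chen, Ivan, Farid.
That is 1 win.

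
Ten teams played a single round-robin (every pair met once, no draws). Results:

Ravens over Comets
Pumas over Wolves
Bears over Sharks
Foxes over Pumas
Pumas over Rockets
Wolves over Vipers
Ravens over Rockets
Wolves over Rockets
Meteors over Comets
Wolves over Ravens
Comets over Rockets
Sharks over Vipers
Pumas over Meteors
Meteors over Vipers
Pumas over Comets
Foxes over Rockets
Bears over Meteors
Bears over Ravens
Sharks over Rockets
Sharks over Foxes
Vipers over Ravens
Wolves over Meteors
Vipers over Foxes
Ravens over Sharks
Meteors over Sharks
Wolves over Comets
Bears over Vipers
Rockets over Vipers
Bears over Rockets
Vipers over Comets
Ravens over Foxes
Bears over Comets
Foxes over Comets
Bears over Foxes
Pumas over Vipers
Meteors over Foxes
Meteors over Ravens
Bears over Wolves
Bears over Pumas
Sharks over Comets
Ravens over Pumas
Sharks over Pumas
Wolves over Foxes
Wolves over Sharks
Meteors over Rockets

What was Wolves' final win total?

Wolves' results: beat Comets, Foxes, Rockets, Sharks, Ravens, Vipers, Meteors; lost to Bears, Pumas.
That is 7 wins.

7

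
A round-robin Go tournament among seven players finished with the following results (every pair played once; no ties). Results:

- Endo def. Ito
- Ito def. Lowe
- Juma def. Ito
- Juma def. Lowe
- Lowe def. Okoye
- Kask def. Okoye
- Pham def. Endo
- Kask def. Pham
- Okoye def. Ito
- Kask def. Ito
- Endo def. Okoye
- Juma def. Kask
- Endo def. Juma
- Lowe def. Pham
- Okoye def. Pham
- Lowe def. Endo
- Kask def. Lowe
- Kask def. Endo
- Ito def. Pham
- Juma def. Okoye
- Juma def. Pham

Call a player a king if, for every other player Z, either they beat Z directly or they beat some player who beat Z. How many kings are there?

3

Juma reaches everyone (king).
Kask reaches everyone (king).
Endo reaches everyone (king).
Okoye cannot reach Juma, Kask in two steps.
Pham cannot reach Kask, Lowe in two steps.
Ito cannot reach Juma, Kask in two steps.
Lowe cannot reach Kask in two steps.
Kings: Juma, Kask, Endo — 3.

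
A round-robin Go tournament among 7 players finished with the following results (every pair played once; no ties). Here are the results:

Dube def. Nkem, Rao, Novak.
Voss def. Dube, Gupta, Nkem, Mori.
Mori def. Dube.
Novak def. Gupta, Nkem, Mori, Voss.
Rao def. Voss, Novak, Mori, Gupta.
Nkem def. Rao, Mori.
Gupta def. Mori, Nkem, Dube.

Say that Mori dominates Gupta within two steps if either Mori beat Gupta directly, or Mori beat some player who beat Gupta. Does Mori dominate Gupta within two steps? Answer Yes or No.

Mori did not beat Gupta directly.
Mori beat Dube, but each of them lost to Gupta. No two-step path.

No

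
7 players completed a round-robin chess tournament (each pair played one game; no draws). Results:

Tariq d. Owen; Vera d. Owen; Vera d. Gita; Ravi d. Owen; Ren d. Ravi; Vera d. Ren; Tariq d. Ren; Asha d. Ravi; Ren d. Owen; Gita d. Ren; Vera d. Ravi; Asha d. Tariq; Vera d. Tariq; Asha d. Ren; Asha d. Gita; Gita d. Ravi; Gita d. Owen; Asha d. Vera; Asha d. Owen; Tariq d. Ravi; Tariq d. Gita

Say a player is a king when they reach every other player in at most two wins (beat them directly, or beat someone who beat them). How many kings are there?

Ravi cannot reach Asha, Tariq, Vera, Gita, Ren in two steps.
Asha reaches everyone (king).
Tariq cannot reach Asha, Vera in two steps.
Owen cannot reach Ravi, Asha, Tariq, Vera, Gita, Ren in two steps.
Vera cannot reach Asha in two steps.
Gita cannot reach Asha, Tariq, Vera in two steps.
Ren cannot reach Asha, Tariq, Vera, Gita in two steps.
Kings: Asha — 1.

1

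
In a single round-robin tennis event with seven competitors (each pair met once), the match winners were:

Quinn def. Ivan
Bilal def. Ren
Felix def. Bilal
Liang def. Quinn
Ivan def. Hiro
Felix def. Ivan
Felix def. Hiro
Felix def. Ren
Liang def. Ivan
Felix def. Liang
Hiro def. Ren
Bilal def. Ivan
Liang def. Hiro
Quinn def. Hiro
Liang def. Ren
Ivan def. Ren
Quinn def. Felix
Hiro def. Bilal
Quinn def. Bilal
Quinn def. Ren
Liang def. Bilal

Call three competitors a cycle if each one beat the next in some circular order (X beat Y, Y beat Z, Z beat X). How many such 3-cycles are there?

2

Win totals: Quinn 5, Hiro 2, Liang 5, Ivan 2, Bilal 2, Felix 5, Ren 0.
A competitor with w wins dominates both others in C(w,2) triples; summing gives 10 + 1 + 10 + 1 + 1 + 10 + 0 = 33 transitive triples.
Total triples C(7,3) = 35, so cyclic triples = 35 − 33 = 2.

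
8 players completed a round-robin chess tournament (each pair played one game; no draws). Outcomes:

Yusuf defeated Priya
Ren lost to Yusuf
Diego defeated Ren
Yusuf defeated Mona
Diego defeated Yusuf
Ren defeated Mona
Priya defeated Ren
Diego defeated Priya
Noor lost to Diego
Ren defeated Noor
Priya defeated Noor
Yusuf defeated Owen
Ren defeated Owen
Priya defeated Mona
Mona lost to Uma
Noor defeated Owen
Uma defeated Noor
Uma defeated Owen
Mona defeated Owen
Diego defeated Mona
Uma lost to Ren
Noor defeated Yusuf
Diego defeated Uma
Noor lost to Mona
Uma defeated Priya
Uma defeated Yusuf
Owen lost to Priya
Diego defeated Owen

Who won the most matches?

Win totals: Uma 5, Mona 2, Ren 4, Priya 4, Diego 7, Yusuf 4, Noor 2, Owen 0.
Diego leads with 7 wins (next highest: 5).

Diego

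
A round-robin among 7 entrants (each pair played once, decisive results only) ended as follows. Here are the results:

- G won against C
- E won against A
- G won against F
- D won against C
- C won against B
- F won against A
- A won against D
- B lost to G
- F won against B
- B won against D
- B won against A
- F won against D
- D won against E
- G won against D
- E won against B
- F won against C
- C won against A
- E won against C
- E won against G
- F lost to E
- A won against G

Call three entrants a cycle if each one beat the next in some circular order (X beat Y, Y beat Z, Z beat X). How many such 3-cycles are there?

Win totals: A 2, B 2, C 2, D 2, E 5, F 4, G 4.
An entrant with w wins dominates both others in C(w,2) triples; summing gives 1 + 1 + 1 + 1 + 10 + 6 + 6 = 26 transitive triples.
Total triples C(7,3) = 35, so cyclic triples = 35 − 26 = 9.

9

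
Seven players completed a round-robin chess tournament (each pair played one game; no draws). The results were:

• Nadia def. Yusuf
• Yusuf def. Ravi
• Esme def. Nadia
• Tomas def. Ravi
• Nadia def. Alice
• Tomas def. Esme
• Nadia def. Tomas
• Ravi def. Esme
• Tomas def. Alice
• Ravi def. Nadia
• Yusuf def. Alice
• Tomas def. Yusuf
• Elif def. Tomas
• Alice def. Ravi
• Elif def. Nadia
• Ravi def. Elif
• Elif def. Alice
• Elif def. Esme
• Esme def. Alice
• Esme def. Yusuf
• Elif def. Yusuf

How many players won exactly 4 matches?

1

Win totals: Esme 3, Tomas 4, Elif 5, Ravi 3, Yusuf 2, Alice 1, Nadia 3.
Exactly 4: Tomas — 1 player.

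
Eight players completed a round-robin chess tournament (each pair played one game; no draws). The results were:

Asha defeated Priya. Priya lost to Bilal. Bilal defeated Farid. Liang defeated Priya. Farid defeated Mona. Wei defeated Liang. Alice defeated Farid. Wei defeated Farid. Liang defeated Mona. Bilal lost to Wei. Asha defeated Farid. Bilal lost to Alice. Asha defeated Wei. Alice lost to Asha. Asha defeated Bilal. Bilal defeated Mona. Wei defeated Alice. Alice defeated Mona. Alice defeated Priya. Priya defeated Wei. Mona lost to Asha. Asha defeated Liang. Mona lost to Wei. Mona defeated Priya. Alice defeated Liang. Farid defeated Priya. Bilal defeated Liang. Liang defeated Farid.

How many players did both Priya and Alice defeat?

Priya beat: Wei.
Alice beat: Priya, Liang, Farid, Mona, Bilal.
No one was beaten by both.

0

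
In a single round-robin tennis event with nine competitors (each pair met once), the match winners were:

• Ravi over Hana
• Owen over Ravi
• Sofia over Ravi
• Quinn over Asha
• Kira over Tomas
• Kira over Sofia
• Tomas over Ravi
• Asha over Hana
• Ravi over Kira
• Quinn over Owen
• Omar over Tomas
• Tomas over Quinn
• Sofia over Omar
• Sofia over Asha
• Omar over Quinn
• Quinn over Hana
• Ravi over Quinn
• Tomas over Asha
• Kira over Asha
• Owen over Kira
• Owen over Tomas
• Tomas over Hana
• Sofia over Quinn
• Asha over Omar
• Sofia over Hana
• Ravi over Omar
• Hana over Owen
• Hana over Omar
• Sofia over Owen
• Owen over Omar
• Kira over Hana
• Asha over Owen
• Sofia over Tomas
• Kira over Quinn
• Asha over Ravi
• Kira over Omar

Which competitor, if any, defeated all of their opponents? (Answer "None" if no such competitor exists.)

Highest win total is Sofia with 7 (out of 8 possible).
Sofia lost to Kira, so no competitor went undefeated.

None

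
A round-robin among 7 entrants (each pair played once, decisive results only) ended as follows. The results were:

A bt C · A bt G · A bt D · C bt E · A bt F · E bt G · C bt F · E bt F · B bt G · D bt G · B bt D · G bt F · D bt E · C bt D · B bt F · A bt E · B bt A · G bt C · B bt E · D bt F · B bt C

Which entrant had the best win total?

B

Win totals: A 5, B 6, C 3, D 3, E 2, F 0, G 2.
B leads with 6 wins (next highest: 5).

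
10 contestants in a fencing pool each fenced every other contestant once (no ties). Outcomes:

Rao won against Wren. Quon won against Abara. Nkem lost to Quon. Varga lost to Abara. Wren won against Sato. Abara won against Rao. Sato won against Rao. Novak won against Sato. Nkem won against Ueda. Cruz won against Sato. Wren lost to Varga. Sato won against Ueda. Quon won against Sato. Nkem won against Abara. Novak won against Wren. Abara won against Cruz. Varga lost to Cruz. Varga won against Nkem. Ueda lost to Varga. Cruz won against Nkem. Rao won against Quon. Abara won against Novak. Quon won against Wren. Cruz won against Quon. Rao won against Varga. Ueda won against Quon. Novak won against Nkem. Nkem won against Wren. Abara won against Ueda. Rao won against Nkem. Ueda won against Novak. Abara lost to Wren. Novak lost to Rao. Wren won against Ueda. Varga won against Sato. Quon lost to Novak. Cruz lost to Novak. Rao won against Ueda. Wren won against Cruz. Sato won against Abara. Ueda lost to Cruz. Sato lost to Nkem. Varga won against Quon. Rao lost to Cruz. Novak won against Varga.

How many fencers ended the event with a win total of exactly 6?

Win totals: Varga 5, Abara 5, Nkem 4, Wren 4, Rao 6, Novak 6, Sato 3, Ueda 2, Cruz 6, Quon 4.
Exactly 6: Rao, Novak, Cruz — 3 fencers.

3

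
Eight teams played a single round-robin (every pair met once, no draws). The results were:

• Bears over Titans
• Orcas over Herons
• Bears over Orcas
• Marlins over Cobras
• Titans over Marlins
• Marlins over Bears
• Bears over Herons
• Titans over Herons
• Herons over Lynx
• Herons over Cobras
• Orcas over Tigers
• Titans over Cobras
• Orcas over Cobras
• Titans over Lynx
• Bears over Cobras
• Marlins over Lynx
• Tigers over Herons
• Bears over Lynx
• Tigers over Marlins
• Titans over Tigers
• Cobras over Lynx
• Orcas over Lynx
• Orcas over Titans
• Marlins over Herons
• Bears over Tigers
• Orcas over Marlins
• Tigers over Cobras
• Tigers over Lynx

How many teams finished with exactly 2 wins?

Win totals: Orcas 6, Lynx 0, Cobras 1, Bears 6, Herons 2, Tigers 4, Titans 5, Marlins 4.
Exactly 2: Herons — 1 team.

1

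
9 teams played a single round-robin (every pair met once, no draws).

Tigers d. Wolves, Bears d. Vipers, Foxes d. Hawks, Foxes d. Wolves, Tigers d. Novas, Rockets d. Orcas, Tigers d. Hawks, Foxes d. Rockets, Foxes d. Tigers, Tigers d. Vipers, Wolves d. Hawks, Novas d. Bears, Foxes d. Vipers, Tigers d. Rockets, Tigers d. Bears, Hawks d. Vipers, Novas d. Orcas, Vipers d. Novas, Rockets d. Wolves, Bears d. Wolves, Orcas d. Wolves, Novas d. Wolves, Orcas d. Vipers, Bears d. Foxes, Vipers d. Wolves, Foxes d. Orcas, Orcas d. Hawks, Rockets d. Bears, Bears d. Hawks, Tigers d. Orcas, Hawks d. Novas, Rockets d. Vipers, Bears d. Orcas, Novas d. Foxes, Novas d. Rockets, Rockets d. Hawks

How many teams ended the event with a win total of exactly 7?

1

Win totals: Rockets 5, Vipers 2, Foxes 6, Orcas 3, Hawks 2, Novas 5, Wolves 1, Tigers 7, Bears 5.
Exactly 7: Tigers — 1 team.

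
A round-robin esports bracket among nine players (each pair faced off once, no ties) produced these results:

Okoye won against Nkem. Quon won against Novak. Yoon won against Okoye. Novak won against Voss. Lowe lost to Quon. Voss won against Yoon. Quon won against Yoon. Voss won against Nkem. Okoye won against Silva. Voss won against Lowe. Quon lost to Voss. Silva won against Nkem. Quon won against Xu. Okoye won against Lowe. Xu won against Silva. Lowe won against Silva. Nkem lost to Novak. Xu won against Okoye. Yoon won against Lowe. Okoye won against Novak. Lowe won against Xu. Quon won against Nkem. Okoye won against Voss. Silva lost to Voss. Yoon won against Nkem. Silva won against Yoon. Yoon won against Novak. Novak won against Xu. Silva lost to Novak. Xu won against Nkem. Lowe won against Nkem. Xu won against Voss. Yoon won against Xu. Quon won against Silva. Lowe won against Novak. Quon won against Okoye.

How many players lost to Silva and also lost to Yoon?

Silva beat: Yoon, Nkem.
Yoon beat: Novak, Lowe, Xu, Nkem, Okoye.
Both beat: Nkem — 1.

1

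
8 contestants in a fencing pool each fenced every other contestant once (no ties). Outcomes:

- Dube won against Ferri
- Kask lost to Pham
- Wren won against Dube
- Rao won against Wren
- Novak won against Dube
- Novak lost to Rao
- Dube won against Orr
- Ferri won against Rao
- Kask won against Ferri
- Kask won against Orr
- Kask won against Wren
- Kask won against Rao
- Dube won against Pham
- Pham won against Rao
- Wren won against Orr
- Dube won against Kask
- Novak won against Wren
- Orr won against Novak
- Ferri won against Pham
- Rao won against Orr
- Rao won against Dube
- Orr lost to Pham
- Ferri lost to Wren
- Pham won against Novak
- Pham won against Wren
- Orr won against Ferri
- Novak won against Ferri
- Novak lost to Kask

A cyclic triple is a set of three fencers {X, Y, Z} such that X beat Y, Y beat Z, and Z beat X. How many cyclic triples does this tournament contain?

Win totals: Orr 2, Wren 3, Rao 4, Novak 3, Pham 5, Kask 5, Ferri 2, Dube 4.
A fencer with w wins dominates both others in C(w,2) triples; summing gives 1 + 3 + 6 + 3 + 10 + 10 + 1 + 6 = 40 transitive triples.
Total triples C(8,3) = 56, so cyclic triples = 56 − 40 = 16.

16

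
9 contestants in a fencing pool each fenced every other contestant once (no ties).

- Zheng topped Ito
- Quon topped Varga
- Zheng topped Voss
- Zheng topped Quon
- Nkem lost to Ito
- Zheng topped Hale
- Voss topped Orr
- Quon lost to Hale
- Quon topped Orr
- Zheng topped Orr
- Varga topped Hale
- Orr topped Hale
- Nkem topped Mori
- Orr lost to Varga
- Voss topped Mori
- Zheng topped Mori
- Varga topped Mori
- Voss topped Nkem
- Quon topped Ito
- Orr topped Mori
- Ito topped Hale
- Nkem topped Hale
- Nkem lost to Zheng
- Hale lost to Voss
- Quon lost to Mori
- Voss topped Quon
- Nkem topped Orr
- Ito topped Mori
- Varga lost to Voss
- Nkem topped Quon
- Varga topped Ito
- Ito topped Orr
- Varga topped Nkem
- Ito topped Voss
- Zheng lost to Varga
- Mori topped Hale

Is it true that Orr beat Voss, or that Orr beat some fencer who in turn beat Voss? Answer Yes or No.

Orr did not beat Voss directly.
Orr beat Mori, Hale, but each of them lost to Voss. No two-step path.

No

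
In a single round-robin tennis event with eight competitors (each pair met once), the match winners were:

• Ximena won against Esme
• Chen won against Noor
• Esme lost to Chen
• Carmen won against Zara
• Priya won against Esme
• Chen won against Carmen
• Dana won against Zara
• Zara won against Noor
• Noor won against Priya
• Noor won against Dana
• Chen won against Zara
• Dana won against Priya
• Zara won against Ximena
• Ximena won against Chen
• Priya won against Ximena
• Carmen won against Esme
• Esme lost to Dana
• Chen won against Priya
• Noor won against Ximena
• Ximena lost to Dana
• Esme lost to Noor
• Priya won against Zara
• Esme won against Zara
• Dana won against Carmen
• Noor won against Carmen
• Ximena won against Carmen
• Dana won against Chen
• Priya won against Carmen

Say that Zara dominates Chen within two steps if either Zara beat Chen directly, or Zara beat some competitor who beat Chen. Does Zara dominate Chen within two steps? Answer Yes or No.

Zara did not beat Chen directly.
Zara beat Ximena, Noor. Of those, Ximena beat Chen.

Yes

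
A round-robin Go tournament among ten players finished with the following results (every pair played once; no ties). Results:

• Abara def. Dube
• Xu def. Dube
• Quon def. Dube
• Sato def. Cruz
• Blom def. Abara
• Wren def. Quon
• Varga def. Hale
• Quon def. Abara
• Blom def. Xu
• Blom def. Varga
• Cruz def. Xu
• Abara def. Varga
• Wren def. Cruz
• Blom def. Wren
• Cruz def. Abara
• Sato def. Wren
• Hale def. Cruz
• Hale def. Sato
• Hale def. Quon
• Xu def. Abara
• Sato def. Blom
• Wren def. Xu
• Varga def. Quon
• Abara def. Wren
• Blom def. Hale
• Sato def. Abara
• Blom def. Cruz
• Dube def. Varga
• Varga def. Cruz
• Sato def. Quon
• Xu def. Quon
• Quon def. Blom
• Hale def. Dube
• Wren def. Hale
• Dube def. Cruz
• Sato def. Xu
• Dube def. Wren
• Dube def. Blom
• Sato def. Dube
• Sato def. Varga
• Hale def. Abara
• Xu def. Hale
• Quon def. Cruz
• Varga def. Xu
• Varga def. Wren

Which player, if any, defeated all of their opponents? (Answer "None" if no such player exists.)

Highest win total is Sato with 8 (out of 9 possible).
Sato lost to Hale, so no player went undefeated.

None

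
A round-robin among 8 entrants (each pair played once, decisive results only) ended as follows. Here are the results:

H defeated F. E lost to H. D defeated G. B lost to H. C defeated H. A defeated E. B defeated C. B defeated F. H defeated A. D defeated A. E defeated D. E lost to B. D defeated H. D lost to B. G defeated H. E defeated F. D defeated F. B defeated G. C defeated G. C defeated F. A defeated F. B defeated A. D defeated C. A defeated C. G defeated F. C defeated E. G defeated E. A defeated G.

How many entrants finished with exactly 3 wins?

Win totals: A 4, B 6, C 4, D 5, E 2, F 0, G 3, H 4.
Exactly 3: G — 1 entrant.

1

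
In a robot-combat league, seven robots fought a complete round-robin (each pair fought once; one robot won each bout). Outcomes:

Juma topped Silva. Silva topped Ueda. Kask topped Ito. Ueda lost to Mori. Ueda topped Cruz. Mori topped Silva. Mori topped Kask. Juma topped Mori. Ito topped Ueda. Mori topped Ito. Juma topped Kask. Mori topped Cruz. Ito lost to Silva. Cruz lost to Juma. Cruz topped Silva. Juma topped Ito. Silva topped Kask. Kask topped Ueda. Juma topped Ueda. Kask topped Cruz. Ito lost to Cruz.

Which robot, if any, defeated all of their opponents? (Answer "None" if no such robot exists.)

Juma

Juma has 6 wins out of 6 opponents — a perfect record.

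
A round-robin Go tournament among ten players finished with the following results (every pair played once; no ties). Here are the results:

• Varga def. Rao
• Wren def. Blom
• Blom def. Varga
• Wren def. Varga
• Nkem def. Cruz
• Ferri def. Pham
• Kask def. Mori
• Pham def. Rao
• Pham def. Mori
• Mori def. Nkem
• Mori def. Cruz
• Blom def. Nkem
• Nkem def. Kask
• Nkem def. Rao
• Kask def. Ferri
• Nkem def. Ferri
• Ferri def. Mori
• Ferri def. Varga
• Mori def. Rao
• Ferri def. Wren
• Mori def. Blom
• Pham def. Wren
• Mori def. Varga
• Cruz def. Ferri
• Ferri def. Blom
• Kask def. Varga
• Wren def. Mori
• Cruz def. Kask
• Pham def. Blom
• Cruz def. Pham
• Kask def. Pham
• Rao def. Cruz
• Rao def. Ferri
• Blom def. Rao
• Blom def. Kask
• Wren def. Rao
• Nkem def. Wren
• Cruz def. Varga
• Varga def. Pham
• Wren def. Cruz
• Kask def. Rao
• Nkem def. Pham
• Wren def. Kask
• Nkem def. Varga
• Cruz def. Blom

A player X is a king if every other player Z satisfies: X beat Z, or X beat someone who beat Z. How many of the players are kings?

Kask reaches everyone (king).
Varga cannot reach Kask, Nkem in two steps.
Wren reaches everyone (king).
Rao cannot reach Nkem in two steps.
Blom reaches everyone (king).
Ferri reaches everyone (king).
Pham reaches everyone (king).
Mori reaches everyone (king).
Nkem reaches everyone (king).
Cruz reaches everyone (king).
Kings: Kask, Wren, Blom, Ferri, Pham, Mori, Nkem, Cruz — 8.

8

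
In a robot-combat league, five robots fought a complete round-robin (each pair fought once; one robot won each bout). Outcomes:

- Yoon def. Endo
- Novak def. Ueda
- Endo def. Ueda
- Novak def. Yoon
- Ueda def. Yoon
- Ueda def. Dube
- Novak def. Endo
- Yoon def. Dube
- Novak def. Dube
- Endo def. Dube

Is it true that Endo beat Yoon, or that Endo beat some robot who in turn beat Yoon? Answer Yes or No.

Endo did not beat Yoon directly.
Endo beat Dube, Ueda. Of those, Ueda beat Yoon.

Yes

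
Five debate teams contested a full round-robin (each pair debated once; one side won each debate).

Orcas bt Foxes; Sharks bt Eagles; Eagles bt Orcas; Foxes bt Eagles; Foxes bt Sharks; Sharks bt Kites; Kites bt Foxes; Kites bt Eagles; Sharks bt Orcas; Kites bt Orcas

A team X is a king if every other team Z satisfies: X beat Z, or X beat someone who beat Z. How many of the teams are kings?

3

Kites reaches everyone (king).
Orcas cannot reach Kites in two steps.
Eagles cannot reach Kites, Sharks in two steps.
Sharks reaches everyone (king).
Foxes reaches everyone (king).
Kings: Kites, Sharks, Foxes — 3.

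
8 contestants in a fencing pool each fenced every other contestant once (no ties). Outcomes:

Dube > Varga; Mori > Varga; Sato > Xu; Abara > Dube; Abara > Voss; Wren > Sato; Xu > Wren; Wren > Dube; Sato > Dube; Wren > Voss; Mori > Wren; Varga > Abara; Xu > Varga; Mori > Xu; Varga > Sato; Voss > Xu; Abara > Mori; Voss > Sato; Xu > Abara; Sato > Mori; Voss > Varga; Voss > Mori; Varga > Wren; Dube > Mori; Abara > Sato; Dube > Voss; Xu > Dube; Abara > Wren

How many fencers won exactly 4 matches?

Win totals: Dube 3, Voss 4, Sato 3, Abara 5, Wren 3, Xu 4, Mori 3, Varga 3.
Exactly 4: Voss, Xu — 2 fencers.

2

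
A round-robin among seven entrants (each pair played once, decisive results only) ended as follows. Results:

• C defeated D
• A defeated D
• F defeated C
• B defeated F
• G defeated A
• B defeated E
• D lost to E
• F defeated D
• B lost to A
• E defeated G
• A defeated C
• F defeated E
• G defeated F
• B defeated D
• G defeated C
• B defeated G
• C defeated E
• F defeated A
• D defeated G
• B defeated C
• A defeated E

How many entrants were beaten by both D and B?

D beat: G.
B beat: C, D, E, F, G.
Both beat: G — 1.

1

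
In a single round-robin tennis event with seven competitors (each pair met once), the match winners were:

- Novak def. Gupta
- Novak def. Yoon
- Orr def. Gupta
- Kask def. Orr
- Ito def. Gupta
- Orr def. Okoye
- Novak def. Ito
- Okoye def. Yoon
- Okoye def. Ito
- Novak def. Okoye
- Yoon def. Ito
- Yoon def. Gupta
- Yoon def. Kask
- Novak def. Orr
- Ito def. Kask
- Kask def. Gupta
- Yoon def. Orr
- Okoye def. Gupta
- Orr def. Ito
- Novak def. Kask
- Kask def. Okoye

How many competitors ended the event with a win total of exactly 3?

Win totals: Novak 6, Ito 2, Okoye 3, Orr 3, Kask 3, Yoon 4, Gupta 0.
Exactly 3: Okoye, Orr, Kask — 3 competitors.

3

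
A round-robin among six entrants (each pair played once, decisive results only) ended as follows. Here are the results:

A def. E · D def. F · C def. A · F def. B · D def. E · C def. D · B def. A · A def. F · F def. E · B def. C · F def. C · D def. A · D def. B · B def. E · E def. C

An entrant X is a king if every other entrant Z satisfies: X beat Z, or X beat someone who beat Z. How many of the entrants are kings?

A cannot reach D in two steps.
B reaches everyone (king).
C reaches everyone (king).
D reaches everyone (king).
E cannot reach B, F in two steps.
F reaches everyone (king).
Kings: B, C, D, F — 4.

4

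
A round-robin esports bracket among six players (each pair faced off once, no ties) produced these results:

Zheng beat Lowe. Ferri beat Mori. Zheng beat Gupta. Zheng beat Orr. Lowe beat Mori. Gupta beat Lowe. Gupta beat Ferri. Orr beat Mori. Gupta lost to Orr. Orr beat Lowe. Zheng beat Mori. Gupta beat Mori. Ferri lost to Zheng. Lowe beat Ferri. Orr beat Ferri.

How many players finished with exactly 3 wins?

1

Win totals: Mori 0, Ferri 1, Orr 4, Lowe 2, Gupta 3, Zheng 5.
Exactly 3: Gupta — 1 player.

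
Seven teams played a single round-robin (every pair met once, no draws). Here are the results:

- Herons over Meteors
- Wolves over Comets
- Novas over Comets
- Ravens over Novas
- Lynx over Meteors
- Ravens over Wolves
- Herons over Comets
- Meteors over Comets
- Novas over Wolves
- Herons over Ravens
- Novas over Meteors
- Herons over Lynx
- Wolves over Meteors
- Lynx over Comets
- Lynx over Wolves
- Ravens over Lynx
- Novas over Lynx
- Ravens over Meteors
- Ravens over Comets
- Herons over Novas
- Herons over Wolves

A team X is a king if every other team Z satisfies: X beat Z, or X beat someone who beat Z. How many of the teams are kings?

1

Wolves cannot reach Novas, Lynx, Herons, Ravens in two steps.
Novas cannot reach Herons, Ravens in two steps.
Meteors cannot reach Wolves, Novas, Lynx, Herons, Ravens in two steps.
Lynx cannot reach Novas, Herons, Ravens in two steps.
Comets cannot reach Wolves, Novas, Meteors, Lynx, Herons, Ravens in two steps.
Herons reaches everyone (king).
Ravens cannot reach Herons in two steps.
Kings: Herons — 1.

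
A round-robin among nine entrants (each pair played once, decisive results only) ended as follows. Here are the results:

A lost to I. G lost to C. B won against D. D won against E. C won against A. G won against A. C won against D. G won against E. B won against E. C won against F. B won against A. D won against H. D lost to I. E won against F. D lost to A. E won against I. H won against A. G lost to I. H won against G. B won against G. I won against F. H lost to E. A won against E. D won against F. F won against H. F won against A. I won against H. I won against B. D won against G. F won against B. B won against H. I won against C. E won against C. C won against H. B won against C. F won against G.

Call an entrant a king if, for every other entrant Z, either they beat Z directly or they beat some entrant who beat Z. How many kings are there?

4

A cannot reach B in two steps.
B reaches everyone (king).
C cannot reach I in two steps.
D reaches everyone (king).
E reaches everyone (king).
F cannot reach I in two steps.
G cannot reach B in two steps.
H cannot reach B, C, F, I in two steps.
I reaches everyone (king).
Kings: B, D, E, I — 4.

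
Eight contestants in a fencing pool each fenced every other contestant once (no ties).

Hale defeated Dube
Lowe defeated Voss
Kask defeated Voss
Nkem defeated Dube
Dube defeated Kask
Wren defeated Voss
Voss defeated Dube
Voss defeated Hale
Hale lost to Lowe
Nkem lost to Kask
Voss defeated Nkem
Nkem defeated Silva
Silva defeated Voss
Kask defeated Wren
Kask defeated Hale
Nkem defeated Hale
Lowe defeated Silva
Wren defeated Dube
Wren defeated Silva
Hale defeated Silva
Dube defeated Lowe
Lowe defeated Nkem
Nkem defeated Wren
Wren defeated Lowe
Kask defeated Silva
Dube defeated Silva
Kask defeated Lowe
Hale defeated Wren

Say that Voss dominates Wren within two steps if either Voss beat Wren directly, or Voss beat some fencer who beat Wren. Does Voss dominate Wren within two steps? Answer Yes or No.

Voss did not beat Wren directly.
Voss beat Dube, Nkem, Hale. Of those, Nkem beat Wren.

Yes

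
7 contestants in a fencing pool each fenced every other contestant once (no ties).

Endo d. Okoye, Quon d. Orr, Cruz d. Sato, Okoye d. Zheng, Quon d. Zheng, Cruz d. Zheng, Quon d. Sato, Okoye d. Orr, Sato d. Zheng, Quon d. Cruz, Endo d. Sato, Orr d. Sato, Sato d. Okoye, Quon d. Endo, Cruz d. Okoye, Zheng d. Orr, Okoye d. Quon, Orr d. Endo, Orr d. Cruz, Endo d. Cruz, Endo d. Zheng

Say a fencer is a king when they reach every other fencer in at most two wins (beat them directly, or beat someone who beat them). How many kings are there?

3

Sato cannot reach Cruz, Endo in two steps.
Quon reaches everyone (king).
Zheng cannot reach Quon, Okoye in two steps.
Orr cannot reach Quon in two steps.
Cruz cannot reach Endo in two steps.
Endo reaches everyone (king).
Okoye reaches everyone (king).
Kings: Quon, Endo, Okoye — 3.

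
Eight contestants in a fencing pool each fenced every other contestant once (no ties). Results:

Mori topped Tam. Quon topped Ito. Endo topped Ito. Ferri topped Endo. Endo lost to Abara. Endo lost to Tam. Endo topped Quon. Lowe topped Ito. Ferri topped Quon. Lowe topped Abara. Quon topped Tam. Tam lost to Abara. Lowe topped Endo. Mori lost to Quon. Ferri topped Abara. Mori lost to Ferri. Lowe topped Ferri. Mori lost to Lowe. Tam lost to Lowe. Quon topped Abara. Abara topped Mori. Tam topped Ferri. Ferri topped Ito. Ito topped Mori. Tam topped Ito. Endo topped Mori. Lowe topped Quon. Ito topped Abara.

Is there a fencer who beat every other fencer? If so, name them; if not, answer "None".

Lowe has 7 wins out of 7 opponents — a perfect record.

Lowe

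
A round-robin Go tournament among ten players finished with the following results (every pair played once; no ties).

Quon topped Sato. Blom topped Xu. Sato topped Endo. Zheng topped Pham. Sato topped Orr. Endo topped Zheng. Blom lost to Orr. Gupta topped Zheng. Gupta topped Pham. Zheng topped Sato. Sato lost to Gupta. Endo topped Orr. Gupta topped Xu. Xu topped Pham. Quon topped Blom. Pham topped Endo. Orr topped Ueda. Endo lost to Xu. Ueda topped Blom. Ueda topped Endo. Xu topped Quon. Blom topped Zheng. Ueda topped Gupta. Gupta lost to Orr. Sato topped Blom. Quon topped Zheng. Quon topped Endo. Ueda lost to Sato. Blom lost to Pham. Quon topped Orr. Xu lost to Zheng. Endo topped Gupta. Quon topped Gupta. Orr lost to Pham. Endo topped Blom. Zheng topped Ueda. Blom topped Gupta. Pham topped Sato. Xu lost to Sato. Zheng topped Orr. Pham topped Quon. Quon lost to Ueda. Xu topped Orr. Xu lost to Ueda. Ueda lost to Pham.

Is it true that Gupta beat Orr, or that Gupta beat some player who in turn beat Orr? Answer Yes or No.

Yes

Gupta did not beat Orr directly.
Gupta beat Pham, Zheng, Sato, Xu. Of those, Pham beat Orr.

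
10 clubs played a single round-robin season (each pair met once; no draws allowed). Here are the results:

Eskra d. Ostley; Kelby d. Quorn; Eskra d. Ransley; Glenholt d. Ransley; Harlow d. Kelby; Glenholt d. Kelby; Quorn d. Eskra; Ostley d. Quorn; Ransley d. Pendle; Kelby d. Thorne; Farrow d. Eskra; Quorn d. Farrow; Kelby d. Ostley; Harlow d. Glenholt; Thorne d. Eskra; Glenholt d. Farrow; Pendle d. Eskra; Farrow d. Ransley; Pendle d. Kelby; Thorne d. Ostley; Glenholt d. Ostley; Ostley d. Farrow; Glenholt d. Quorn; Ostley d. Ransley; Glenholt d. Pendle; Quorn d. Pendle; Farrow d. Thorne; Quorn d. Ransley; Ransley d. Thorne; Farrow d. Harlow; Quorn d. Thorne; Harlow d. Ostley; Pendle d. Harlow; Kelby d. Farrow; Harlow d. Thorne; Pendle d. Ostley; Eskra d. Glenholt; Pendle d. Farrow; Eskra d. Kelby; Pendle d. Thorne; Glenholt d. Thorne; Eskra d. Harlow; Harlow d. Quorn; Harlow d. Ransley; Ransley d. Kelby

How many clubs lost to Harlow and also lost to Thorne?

1

Harlow beat: Quorn, Ransley, Glenholt, Thorne, Ostley, Kelby.
Thorne beat: Ostley, Eskra.
Both beat: Ostley — 1.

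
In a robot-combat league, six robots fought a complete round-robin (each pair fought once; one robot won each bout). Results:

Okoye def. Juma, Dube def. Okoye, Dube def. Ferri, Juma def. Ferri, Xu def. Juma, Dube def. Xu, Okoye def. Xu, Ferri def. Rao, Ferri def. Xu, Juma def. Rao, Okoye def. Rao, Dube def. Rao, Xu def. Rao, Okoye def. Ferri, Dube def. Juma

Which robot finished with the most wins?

Dube

Win totals: Juma 2, Xu 2, Rao 0, Okoye 4, Ferri 2, Dube 5.
Dube leads with 5 wins (next highest: 4).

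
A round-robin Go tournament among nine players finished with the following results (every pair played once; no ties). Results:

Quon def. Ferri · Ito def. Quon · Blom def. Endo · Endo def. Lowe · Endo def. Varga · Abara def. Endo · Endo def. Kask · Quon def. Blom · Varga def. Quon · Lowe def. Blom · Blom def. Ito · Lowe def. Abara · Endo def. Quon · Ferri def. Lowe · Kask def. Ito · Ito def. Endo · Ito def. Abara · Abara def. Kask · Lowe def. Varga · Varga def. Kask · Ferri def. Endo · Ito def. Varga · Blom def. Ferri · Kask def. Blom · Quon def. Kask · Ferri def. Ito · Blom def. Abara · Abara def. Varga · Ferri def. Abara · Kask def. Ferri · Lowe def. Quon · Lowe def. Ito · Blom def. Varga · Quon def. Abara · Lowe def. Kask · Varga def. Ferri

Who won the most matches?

Win totals: Varga 3, Abara 3, Quon 4, Endo 4, Ito 4, Kask 3, Lowe 6, Blom 5, Ferri 4.
Lowe leads with 6 wins (next highest: 5).

Lowe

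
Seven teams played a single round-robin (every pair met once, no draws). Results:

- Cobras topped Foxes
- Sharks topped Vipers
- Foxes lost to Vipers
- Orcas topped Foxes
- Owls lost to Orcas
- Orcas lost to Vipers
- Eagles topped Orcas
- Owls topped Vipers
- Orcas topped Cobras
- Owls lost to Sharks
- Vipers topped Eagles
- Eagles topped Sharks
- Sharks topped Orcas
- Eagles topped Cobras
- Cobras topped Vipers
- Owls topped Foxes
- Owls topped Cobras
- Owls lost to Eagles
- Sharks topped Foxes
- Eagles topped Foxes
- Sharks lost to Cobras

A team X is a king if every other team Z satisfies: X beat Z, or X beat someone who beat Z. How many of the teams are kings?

Eagles reaches everyone (king).
Orcas cannot reach Eagles in two steps.
Cobras reaches everyone (king).
Sharks reaches everyone (king).
Foxes cannot reach Eagles, Orcas, Cobras, Sharks, Owls, Vipers in two steps.
Owls reaches everyone (king).
Vipers reaches everyone (king).
Kings: Eagles, Cobras, Sharks, Owls, Vipers — 5.

5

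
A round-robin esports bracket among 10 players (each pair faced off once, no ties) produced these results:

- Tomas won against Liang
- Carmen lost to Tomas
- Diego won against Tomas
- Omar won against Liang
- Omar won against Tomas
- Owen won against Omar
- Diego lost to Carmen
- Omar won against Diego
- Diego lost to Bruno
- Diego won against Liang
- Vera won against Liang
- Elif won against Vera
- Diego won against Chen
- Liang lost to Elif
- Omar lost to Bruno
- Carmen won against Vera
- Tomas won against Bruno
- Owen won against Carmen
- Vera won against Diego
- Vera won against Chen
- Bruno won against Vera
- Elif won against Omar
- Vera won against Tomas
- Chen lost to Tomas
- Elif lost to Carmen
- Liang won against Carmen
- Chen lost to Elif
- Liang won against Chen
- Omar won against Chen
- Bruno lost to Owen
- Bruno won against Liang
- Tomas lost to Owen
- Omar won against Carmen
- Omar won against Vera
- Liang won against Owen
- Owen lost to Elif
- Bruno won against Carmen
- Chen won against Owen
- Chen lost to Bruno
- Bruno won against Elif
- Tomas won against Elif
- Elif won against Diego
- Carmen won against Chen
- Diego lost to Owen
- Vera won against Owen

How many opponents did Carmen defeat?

4

Carmen's results: beat Elif, Chen, Diego, Vera; lost to Bruno, Liang, Tomas, Owen, Omar.
That is 4 wins.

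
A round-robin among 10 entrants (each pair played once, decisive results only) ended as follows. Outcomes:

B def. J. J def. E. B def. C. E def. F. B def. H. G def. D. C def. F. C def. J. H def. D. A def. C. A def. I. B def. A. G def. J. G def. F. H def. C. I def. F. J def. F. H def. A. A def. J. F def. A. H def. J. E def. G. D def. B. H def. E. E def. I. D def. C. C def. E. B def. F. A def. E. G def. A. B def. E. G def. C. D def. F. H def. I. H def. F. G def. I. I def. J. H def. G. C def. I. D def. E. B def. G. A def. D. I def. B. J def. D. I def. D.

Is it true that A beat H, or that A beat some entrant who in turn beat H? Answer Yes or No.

No

A did not beat H directly.
A beat C, D, E, I, J, but each of them lost to H. No two-step path.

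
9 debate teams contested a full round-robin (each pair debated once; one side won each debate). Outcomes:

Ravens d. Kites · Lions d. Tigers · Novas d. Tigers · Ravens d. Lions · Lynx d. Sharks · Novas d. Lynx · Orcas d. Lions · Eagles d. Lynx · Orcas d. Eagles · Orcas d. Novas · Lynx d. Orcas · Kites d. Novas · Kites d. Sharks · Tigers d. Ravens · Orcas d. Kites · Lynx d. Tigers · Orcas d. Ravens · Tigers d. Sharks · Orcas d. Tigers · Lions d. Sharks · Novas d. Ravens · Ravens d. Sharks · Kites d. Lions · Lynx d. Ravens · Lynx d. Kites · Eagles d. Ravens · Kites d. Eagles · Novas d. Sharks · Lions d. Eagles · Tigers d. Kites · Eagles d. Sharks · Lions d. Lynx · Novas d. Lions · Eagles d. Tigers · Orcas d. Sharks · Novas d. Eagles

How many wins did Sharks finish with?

Sharks' results: beat no one; lost to Orcas, Novas, Kites, Ravens, Lynx, Lions, Eagles, Tigers.
That is 0 wins.

0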